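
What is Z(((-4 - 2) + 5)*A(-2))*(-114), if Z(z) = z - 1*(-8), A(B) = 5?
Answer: -342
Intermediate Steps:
Z(z) = 8 + z (Z(z) = z + 8 = 8 + z)
Z(((-4 - 2) + 5)*A(-2))*(-114) = (8 + ((-4 - 2) + 5)*5)*(-114) = (8 + (-6 + 5)*5)*(-114) = (8 - 1*5)*(-114) = (8 - 5)*(-114) = 3*(-114) = -342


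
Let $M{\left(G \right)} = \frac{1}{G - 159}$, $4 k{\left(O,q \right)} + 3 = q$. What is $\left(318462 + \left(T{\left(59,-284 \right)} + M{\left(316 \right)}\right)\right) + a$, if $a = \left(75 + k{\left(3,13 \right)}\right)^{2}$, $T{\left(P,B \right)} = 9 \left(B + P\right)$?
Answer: $\frac{202494365}{628} \approx 3.2244 \cdot 10^{5}$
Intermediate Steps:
$k{\left(O,q \right)} = - \frac{3}{4} + \frac{q}{4}$
$T{\left(P,B \right)} = 9 B + 9 P$
$M{\left(G \right)} = \frac{1}{-159 + G}$
$a = \frac{24025}{4}$ ($a = \left(75 + \left(- \frac{3}{4} + \frac{1}{4} \cdot 13\right)\right)^{2} = \left(75 + \left(- \frac{3}{4} + \frac{13}{4}\right)\right)^{2} = \left(75 + \frac{5}{2}\right)^{2} = \left(\frac{155}{2}\right)^{2} = \frac{24025}{4} \approx 6006.3$)
$\left(318462 + \left(T{\left(59,-284 \right)} + M{\left(316 \right)}\right)\right) + a = \left(318462 + \left(\left(9 \left(-284\right) + 9 \cdot 59\right) + \frac{1}{-159 + 316}\right)\right) + \frac{24025}{4} = \left(318462 + \left(\left(-2556 + 531\right) + \frac{1}{157}\right)\right) + \frac{24025}{4} = \left(318462 + \left(-2025 + \frac{1}{157}\right)\right) + \frac{24025}{4} = \left(318462 - \frac{317924}{157}\right) + \frac{24025}{4} = \frac{49680610}{157} + \frac{24025}{4} = \frac{202494365}{628}$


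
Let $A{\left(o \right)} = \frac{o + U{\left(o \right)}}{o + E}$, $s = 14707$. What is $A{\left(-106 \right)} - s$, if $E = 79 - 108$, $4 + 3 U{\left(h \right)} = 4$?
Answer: $- \frac{1985339}{135} \approx -14706.0$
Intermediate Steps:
$U{\left(h \right)} = 0$ ($U{\left(h \right)} = - \frac{4}{3} + \frac{1}{3} \cdot 4 = - \frac{4}{3} + \frac{4}{3} = 0$)
$E = -29$ ($E = 79 - 108 = -29$)
$A{\left(o \right)} = \frac{o}{-29 + o}$ ($A{\left(o \right)} = \frac{o + 0}{o - 29} = \frac{o}{-29 + o}$)
$A{\left(-106 \right)} - s = - \frac{106}{-29 - 106} - 14707 = - \frac{106}{-135} - 14707 = \left(-106\right) \left(- \frac{1}{135}\right) - 14707 = \frac{106}{135} - 14707 = - \frac{1985339}{135}$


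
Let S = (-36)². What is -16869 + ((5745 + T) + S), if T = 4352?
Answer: -5476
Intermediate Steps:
S = 1296
-16869 + ((5745 + T) + S) = -16869 + ((5745 + 4352) + 1296) = -16869 + (10097 + 1296) = -16869 + 11393 = -5476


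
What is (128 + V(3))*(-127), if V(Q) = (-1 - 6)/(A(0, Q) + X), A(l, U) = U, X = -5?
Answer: -33401/2 ≈ -16701.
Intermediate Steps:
V(Q) = -7/(-5 + Q) (V(Q) = (-1 - 6)/(Q - 5) = -7/(-5 + Q))
(128 + V(3))*(-127) = (128 - 7/(-5 + 3))*(-127) = (128 - 7/(-2))*(-127) = (128 - 7*(-½))*(-127) = (128 + 7/2)*(-127) = (263/2)*(-127) = -33401/2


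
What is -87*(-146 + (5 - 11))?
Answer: 13224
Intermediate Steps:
-87*(-146 + (5 - 11)) = -87*(-146 - 6) = -87*(-152) = 13224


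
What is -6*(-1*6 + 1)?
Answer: 30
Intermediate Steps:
-6*(-1*6 + 1) = -6*(-6 + 1) = -6*(-5) = 30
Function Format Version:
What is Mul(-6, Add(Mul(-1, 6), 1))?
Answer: 30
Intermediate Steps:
Mul(-6, Add(Mul(-1, 6), 1)) = Mul(-6, Add(-6, 1)) = Mul(-6, -5) = 30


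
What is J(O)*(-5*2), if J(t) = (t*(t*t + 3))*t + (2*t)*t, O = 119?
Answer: -2006047260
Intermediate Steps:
J(t) = 2*t² + t²*(3 + t²) (J(t) = (t*(t² + 3))*t + 2*t² = (t*(3 + t²))*t + 2*t² = t²*(3 + t²) + 2*t² = 2*t² + t²*(3 + t²))
J(O)*(-5*2) = (119²*(5 + 119²))*(-5*2) = (14161*(5 + 14161))*(-10) = (14161*14166)*(-10) = 200604726*(-10) = -2006047260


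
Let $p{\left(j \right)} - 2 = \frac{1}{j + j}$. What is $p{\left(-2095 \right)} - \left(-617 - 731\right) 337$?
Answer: $\frac{1903424819}{4190} \approx 4.5428 \cdot 10^{5}$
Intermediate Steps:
$p{\left(j \right)} = 2 + \frac{1}{2 j}$ ($p{\left(j \right)} = 2 + \frac{1}{j + j} = 2 + \frac{1}{2 j}$)
$p{\left(-2095 \right)} - \left(-617 - 731\right) 337 = \left(2 + \frac{1}{2 \left(-2095\right)}\right) - \left(-617 - 731\right) 337 = \left(2 + \frac{1}{2} \left(- \frac{1}{2095}\right)\right) - \left(-1348\right) 337 = \left(2 - \frac{1}{4190}\right) - -454276 = \frac{8379}{4190} + 454276 = \frac{1903424819}{4190}$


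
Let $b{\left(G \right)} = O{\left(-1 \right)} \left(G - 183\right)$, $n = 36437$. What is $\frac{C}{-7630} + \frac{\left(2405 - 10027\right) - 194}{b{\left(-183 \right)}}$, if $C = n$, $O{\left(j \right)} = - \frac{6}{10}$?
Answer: $- \frac{169094113}{4188870} \approx -40.367$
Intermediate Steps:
$O{\left(j \right)} = - \frac{3}{5}$ ($O{\left(j \right)} = \left(-6\right) \frac{1}{10} = - \frac{3}{5}$)
$C = 36437$
$b{\left(G \right)} = \frac{549}{5} - \frac{3 G}{5}$ ($b{\left(G \right)} = - \frac{3 \left(G - 183\right)}{5} = - \frac{3 \left(-183 + G\right)}{5} = \frac{549}{5} - \frac{3 G}{5}$)
$\frac{C}{-7630} + \frac{\left(2405 - 10027\right) - 194}{b{\left(-183 \right)}} = \frac{36437}{-7630} + \frac{\left(2405 - 10027\right) - 194}{\frac{549}{5} - - \frac{549}{5}} = 36437 \left(- \frac{1}{7630}\right) + \frac{-7622 - 194}{\frac{549}{5} + \frac{549}{5}} = - \frac{36437}{7630} - \frac{7816}{\frac{1098}{5}} = - \frac{36437}{7630} - \frac{19540}{549} = - \frac{169094113}{4188870}$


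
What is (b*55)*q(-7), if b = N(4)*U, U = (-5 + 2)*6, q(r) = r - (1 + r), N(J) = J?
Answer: 3960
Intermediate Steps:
q(r) = -1 (q(r) = r + (-1 - r) = -1)
U = -18 (U = -3*6 = -18)
b = -72 (b = 4*(-18) = -72)
(b*55)*q(-7) = -72*55*(-1) = -3960*(-1) = 3960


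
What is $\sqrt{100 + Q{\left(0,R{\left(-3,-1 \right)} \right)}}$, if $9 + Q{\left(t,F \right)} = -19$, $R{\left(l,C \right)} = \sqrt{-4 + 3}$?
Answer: $6 \sqrt{2} \approx 8.4853$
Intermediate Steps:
$R{\left(l,C \right)} = i$ ($R{\left(l,C \right)} = \sqrt{-1} = i$)
$Q{\left(t,F \right)} = -28$ ($Q{\left(t,F \right)} = -9 - 19 = -28$)
$\sqrt{100 + Q{\left(0,R{\left(-3,-1 \right)} \right)}} = \sqrt{100 - 28} = \sqrt{72} = 6 \sqrt{2}$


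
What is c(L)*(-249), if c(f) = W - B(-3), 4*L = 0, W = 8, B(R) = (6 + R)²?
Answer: 249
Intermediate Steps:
L = 0 (L = (¼)*0 = 0)
c(f) = -1 (c(f) = 8 - (6 - 3)² = 8 - 1*3² = 8 - 1*9 = 8 - 9 = -1)
c(L)*(-249) = -1*(-249) = 249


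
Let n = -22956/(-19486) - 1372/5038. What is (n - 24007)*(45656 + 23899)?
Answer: -40979884677713925/24542617 ≈ -1.6697e+9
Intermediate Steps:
n = 22229384/24542617 (n = -22956*(-1/19486) - 1372*1/5038 = 11478/9743 - 686/2519 = 22229384/24542617 ≈ 0.90575)
(n - 24007)*(45656 + 23899) = (22229384/24542617 - 24007)*(45656 + 23899) = -589172376935/24542617*69555 = -40979884677713925/24542617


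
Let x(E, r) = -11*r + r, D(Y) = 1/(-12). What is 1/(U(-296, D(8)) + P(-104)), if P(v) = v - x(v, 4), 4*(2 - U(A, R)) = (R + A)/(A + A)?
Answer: -28416/1765345 ≈ -0.016097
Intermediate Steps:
D(Y) = -1/12
U(A, R) = 2 - (A + R)/(8*A) (U(A, R) = 2 - (R + A)/(4*(A + A)) = 2 - (A + R)/(4*(2*A)) = 2 - (A + R)*1/(2*A)/4 = 2 - (A + R)/(8*A))
x(E, r) = -10*r
P(v) = 40 + v (P(v) = v - (-10)*4 = v - 1*(-40) = v + 40 = 40 + v)
1/(U(-296, D(8)) + P(-104)) = 1/((⅛)*(-1*(-1/12) + 15*(-296))/(-296) + (40 - 104)) = 1/((⅛)*(-1/296)*(1/12 - 4440) - 64) = 1/((⅛)*(-1/296)*(-53279/12) - 64) = 1/(53279/28416 - 64) = 1/(-1765345/28416) = -28416/1765345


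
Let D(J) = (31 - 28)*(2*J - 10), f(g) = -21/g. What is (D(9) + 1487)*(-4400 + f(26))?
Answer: -172890131/26 ≈ -6.6496e+6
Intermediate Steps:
D(J) = -30 + 6*J (D(J) = 3*(-10 + 2*J) = -30 + 6*J)
(D(9) + 1487)*(-4400 + f(26)) = ((-30 + 6*9) + 1487)*(-4400 - 21/26) = ((-30 + 54) + 1487)*(-4400 - 21*1/26) = (24 + 1487)*(-4400 - 21/26) = 1511*(-114421/26) = -172890131/26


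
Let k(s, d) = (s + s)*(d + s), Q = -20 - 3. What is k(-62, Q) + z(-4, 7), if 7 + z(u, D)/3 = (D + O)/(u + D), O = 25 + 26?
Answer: 10577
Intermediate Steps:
Q = -23
k(s, d) = 2*s*(d + s) (k(s, d) = (2*s)*(d + s) = 2*s*(d + s))
O = 51
z(u, D) = -21 + 3*(51 + D)/(D + u) (z(u, D) = -21 + 3*((D + 51)/(u + D)) = -21 + 3*((51 + D)/(D + u)) = -21 + 3*(51 + D)/(D + u))
k(-62, Q) + z(-4, 7) = 2*(-62)*(-23 - 62) + 3*(51 - 7*(-4) - 6*7)/(7 - 4) = 2*(-62)*(-85) + 3*(51 + 28 - 42)/3 = 10540 + 3*(⅓)*37 = 10540 + 37 = 10577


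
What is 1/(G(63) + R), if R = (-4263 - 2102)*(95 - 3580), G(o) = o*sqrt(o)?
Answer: 22182025/492042232850578 - 189*sqrt(7)/492042232850578 ≈ 4.5081e-8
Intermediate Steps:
G(o) = o**(3/2)
R = 22182025 (R = -6365*(-3485) = 22182025)
1/(G(63) + R) = 1/(63**(3/2) + 22182025) = 1/(189*sqrt(7) + 22182025) = 1/(22182025 + 189*sqrt(7))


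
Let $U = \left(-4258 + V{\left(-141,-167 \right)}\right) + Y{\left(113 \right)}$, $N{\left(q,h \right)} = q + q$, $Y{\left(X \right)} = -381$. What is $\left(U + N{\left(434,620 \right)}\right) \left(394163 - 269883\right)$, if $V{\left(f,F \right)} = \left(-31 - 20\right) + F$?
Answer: $-495752920$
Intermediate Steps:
$V{\left(f,F \right)} = -51 + F$
$N{\left(q,h \right)} = 2 q$
$U = -4857$ ($U = \left(-4258 - 218\right) - 381 = -4476 - 381 = -4857$)
$\left(U + N{\left(434,620 \right)}\right) \left(394163 - 269883\right) = \left(-4857 + 2 \cdot 434\right) \left(394163 - 269883\right) = \left(-4857 + 868\right) 124280 = \left(-3989\right) 124280 = -495752920$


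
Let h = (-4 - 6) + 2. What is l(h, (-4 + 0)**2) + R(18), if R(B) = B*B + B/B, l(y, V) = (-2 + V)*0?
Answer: 325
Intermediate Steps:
h = -8 (h = -10 + 2 = -8)
l(y, V) = 0
R(B) = 1 + B**2 (R(B) = B**2 + 1 = 1 + B**2)
l(h, (-4 + 0)**2) + R(18) = 0 + (1 + 18**2) = 0 + (1 + 324) = 0 + 325 = 325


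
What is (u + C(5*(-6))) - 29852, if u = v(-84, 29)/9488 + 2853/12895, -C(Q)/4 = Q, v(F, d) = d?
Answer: -3637616157101/122347760 ≈ -29732.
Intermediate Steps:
C(Q) = -4*Q
u = 27443219/122347760 (u = 29/9488 + 2853/12895 = 27443219/122347760 ≈ 0.22431)
(u + C(5*(-6))) - 29852 = (27443219/122347760 - 20*(-6)) - 29852 = (27443219/122347760 - 4*(-30)) - 29852 = (27443219/122347760 + 120) - 29852 = 14709174419/122347760 - 29852 = -3637616157101/122347760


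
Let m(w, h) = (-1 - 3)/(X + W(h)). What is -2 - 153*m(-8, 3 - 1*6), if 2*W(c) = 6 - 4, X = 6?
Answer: 598/7 ≈ 85.429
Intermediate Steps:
W(c) = 1 (W(c) = (6 - 4)/2 = (1/2)*2 = 1)
m(w, h) = -4/7 (m(w, h) = (-1 - 3)/(6 + 1) = -4/7)
-2 - 153*m(-8, 3 - 1*6) = -2 - 153*(-4/7) = -2 + 612/7 = 598/7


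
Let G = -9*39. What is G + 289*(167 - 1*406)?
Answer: -69422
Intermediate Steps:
G = -351
G + 289*(167 - 1*406) = -351 + 289*(167 - 1*406) = -351 + 289*(167 - 406) = -351 + 289*(-239) = -351 - 69071 = -69422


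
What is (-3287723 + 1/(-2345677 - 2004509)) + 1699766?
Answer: -6907908310003/4350186 ≈ -1.5880e+6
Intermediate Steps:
(-3287723 + 1/(-2345677 - 2004509)) + 1699766 = (-3287723 + 1/(-4350186)) + 1699766 = (-3287723 - 1/4350186) + 1699766 = -14302206566479/4350186 + 1699766 = -6907908310003/4350186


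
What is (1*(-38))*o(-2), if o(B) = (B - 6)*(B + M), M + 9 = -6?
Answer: -5168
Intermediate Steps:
M = -15 (M = -9 - 6 = -15)
o(B) = (-15 + B)*(-6 + B) (o(B) = (B - 6)*(B - 15) = (-6 + B)*(-15 + B) = (-15 + B)*(-6 + B))
(1*(-38))*o(-2) = (1*(-38))*(90 + (-2)**2 - 21*(-2)) = -38*(90 + 4 + 42) = -38*136 = -5168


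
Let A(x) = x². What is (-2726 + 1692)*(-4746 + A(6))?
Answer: 4870140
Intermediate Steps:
(-2726 + 1692)*(-4746 + A(6)) = (-2726 + 1692)*(-4746 + 6²) = -1034*(-4746 + 36) = -1034*(-4710) = 4870140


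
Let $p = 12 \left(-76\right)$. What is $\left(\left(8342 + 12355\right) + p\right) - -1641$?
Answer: $21426$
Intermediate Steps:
$p = -912$
$\left(\left(8342 + 12355\right) + p\right) - -1641 = \left(\left(8342 + 12355\right) - 912\right) - -1641 = \left(20697 - 912\right) + 1641 = 19785 + 1641 = 21426$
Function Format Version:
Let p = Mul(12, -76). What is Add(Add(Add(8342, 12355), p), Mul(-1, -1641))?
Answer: 21426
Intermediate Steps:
p = -912
Add(Add(Add(8342, 12355), p), Mul(-1, -1641)) = Add(Add(Add(8342, 12355), -912), Mul(-1, -1641)) = Add(Add(20697, -912), 1641) = Add(19785, 1641) = 21426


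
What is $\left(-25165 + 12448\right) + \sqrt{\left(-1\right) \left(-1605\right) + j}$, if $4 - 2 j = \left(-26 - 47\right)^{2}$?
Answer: $-12717 + \frac{3 i \sqrt{470}}{2} \approx -12717.0 + 32.519 i$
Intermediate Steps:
$j = - \frac{5325}{2}$ ($j = 2 - \frac{\left(-26 - 47\right)^{2}}{2} = 2 - \frac{\left(-73\right)^{2}}{2} = 2 - \frac{5329}{2} = - \frac{5325}{2} \approx -2662.5$)
$\left(-25165 + 12448\right) + \sqrt{\left(-1\right) \left(-1605\right) + j} = \left(-25165 + 12448\right) + \sqrt{\left(-1\right) \left(-1605\right) - \frac{5325}{2}} = -12717 + \sqrt{1605 - \frac{5325}{2}} = -12717 + \sqrt{- \frac{2115}{2}} = -12717 + \frac{3 i \sqrt{470}}{2}$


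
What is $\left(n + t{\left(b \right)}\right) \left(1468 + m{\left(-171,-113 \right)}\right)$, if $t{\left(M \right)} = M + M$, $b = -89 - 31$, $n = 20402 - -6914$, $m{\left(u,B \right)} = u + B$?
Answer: $32057984$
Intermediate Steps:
$m{\left(u,B \right)} = B + u$
$n = 27316$ ($n = 20402 + 6914 = 27316$)
$b = -120$
$t{\left(M \right)} = 2 M$
$\left(n + t{\left(b \right)}\right) \left(1468 + m{\left(-171,-113 \right)}\right) = \left(27316 + 2 \left(-120\right)\right) \left(1468 - 284\right) = \left(27316 - 240\right) \left(1468 - 284\right) = 27076 \cdot 1184 = 32057984$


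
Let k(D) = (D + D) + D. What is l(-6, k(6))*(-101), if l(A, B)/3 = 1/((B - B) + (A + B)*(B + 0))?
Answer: -101/72 ≈ -1.4028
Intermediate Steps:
k(D) = 3*D (k(D) = 2*D + D = 3*D)
l(A, B) = 3/(B*(A + B)) (l(A, B) = 3/((B - B) + (A + B)*(B + 0)) = 3/(0 + (A + B)*B) = 3/(0 + B*(A + B)) = 3/((B*(A + B))) = 3*(1/(B*(A + B))) = 3/(B*(A + B)))
l(-6, k(6))*(-101) = (3/(((3*6))*(-6 + 3*6)))*(-101) = (3/(18*(-6 + 18)))*(-101) = (3*(1/18)/12)*(-101) = (3*(1/18)*(1/12))*(-101) = (1/72)*(-101) = -101/72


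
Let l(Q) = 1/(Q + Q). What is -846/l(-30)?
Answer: 50760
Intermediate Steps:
l(Q) = 1/(2*Q)
-846/l(-30) = -846/((½)/(-30)) = -846/((½)*(-1/30)) = -846/(-1/60) = -846*(-60) = 50760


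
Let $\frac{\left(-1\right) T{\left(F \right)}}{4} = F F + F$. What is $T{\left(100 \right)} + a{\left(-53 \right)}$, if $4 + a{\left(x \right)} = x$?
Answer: $-40457$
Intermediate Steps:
$a{\left(x \right)} = -4 + x$
$T{\left(F \right)} = - 4 F - 4 F^{2}$ ($T{\left(F \right)} = - 4 \left(F F + F\right) = - 4 \left(F^{2} + F\right) = - 4 \left(F + F^{2}\right) = - 4 F - 4 F^{2}$)
$T{\left(100 \right)} + a{\left(-53 \right)} = \left(-4\right) 100 \left(1 + 100\right) - 57 = \left(-4\right) 100 \cdot 101 - 57 = -40400 - 57 = -40457$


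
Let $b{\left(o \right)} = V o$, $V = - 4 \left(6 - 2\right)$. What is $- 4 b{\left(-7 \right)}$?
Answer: $-448$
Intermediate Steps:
$V = -16$ ($V = \left(-4\right) 4 = -16$)
$b{\left(o \right)} = - 16 o$
$- 4 b{\left(-7 \right)} = - 4 \left(\left(-16\right) \left(-7\right)\right) = \left(-4\right) 112 = -448$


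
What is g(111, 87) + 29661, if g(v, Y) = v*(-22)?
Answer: 27219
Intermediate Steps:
g(v, Y) = -22*v
g(111, 87) + 29661 = -22*111 + 29661 = -2442 + 29661 = 27219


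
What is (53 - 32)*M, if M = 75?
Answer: 1575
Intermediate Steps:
(53 - 32)*M = (53 - 32)*75 = 21*75 = 1575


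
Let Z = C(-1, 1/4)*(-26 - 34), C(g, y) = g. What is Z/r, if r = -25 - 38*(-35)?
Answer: 4/87 ≈ 0.045977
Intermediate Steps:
r = 1305 (r = -25 + 1330 = 1305)
Z = 60 (Z = -(-26 - 34) = -1*(-60) = 60)
Z/r = 60/1305 = 60*(1/1305) = 4/87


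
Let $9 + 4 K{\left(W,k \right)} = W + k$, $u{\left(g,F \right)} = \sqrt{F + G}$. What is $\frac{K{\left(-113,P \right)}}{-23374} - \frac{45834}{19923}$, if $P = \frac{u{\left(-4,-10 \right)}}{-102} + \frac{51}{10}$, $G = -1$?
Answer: $- \frac{492295019}{214105840} + \frac{i \sqrt{11}}{9536592} \approx -2.2993 + 3.4778 \cdot 10^{-7} i$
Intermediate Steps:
$u{\left(g,F \right)} = \sqrt{-1 + F}$ ($u{\left(g,F \right)} = \sqrt{F - 1} = \sqrt{-1 + F}$)
$P = \frac{51}{10} - \frac{i \sqrt{11}}{102}$ ($P = \frac{\sqrt{-1 - 10}}{-102} + \frac{51}{10} = \sqrt{-11} \left(- \frac{1}{102}\right) + 51 \cdot \frac{1}{10} = i \sqrt{11} \left(- \frac{1}{102}\right) + \frac{51}{10} = - \frac{i \sqrt{11}}{102} + \frac{51}{10} = \frac{51}{10} - \frac{i \sqrt{11}}{102} \approx 5.1 - 0.032516 i$)
$K{\left(W,k \right)} = - \frac{9}{4} + \frac{W}{4} + \frac{k}{4}$ ($K{\left(W,k \right)} = - \frac{9}{4} + \frac{W + k}{4} = - \frac{9}{4} + \left(\frac{W}{4} + \frac{k}{4}\right) = - \frac{9}{4} + \frac{W}{4} + \frac{k}{4}$)
$\frac{K{\left(-113,P \right)}}{-23374} - \frac{45834}{19923} = \frac{- \frac{9}{4} + \frac{1}{4} \left(-113\right) + \frac{\frac{51}{10} - \frac{i \sqrt{11}}{102}}{4}}{-23374} - \frac{45834}{19923} = \left(- \frac{9}{4} - \frac{113}{4} + \left(\frac{51}{40} - \frac{i \sqrt{11}}{408}\right)\right) \left(- \frac{1}{23374}\right) - \frac{15278}{6641} = \left(- \frac{1169}{40} - \frac{i \sqrt{11}}{408}\right) \left(- \frac{1}{23374}\right) - \frac{15278}{6641} = \left(\frac{1169}{934960} + \frac{i \sqrt{11}}{9536592}\right) - \frac{15278}{6641} = - \frac{492295019}{214105840} + \frac{i \sqrt{11}}{9536592}$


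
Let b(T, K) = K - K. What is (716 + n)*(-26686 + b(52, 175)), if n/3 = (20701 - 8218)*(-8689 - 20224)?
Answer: 28894592629606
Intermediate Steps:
b(T, K) = 0
n = -1082762937 (n = 3*((20701 - 8218)*(-8689 - 20224)) = 3*(12483*(-28913)) = 3*(-360920979) = -1082762937)
(716 + n)*(-26686 + b(52, 175)) = (716 - 1082762937)*(-26686 + 0) = -1082762221*(-26686) = 28894592629606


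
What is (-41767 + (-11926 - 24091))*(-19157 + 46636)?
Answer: -2137426536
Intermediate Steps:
(-41767 + (-11926 - 24091))*(-19157 + 46636) = (-41767 - 36017)*27479 = -77784*27479 = -2137426536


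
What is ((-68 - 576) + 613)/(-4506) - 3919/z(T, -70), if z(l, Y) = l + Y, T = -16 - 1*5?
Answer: 17661835/410046 ≈ 43.073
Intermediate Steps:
T = -21 (T = -16 - 5 = -21)
z(l, Y) = Y + l
((-68 - 576) + 613)/(-4506) - 3919/z(T, -70) = ((-68 - 576) + 613)/(-4506) - 3919/(-70 - 21) = (-644 + 613)*(-1/4506) - 3919/(-91) = -31*(-1/4506) - 3919*(-1/91) = 31/4506 + 3919/91 = 17661835/410046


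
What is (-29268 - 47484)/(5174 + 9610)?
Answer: -1599/308 ≈ -5.1916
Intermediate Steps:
(-29268 - 47484)/(5174 + 9610) = -76752/14784 = -76752*1/14784 = -1599/308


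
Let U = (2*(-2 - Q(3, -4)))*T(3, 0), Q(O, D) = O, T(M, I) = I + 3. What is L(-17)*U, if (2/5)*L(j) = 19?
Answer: -1425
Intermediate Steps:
T(M, I) = 3 + I
L(j) = 95/2 (L(j) = (5/2)*19 = 95/2)
U = -30 (U = (2*(-2 - 1*3))*(3 + 0) = (2*(-2 - 3))*3 = (2*(-5))*3 = -10*3 = -30)
L(-17)*U = (95/2)*(-30) = -1425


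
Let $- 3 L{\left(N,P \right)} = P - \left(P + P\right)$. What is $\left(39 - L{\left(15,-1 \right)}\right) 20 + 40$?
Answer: $\frac{2480}{3} \approx 826.67$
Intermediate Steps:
$L{\left(N,P \right)} = \frac{P}{3}$ ($L{\left(N,P \right)} = - \frac{P - \left(P + P\right)}{3} = - \frac{P - 2 P}{3} = - \frac{\left(-1\right) P}{3} = \frac{P}{3}$)
$\left(39 - L{\left(15,-1 \right)}\right) 20 + 40 = \left(39 - \frac{1}{3} \left(-1\right)\right) 20 + 40 = \left(39 - - \frac{1}{3}\right) 20 + 40 = \left(39 + \frac{1}{3}\right) 20 + 40 = \frac{118}{3} \cdot 20 + 40 = \frac{2360}{3} + 40 = \frac{2480}{3}$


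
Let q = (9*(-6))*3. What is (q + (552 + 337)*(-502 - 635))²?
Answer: 1022030012025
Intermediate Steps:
q = -162 (q = -54*3 = -162)
(q + (552 + 337)*(-502 - 635))² = (-162 + (552 + 337)*(-502 - 635))² = (-162 + 889*(-1137))² = (-162 - 1010793)² = (-1010955)² = 1022030012025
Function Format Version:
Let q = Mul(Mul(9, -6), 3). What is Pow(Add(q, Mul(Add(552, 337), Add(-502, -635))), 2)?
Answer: 1022030012025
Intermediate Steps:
q = -162 (q = Mul(-54, 3) = -162)
Pow(Add(q, Mul(Add(552, 337), Add(-502, -635))), 2) = Pow(Add(-162, Mul(Add(552, 337), Add(-502, -635))), 2) = Pow(Add(-162, Mul(889, -1137)), 2) = Pow(Add(-162, -1010793), 2) = Pow(-1010955, 2) = 1022030012025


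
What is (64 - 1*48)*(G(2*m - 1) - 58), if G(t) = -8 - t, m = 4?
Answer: -1168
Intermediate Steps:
(64 - 1*48)*(G(2*m - 1) - 58) = (64 - 1*48)*((-8 - (2*4 - 1)) - 58) = (64 - 48)*((-8 - (8 - 1)) - 58) = 16*((-8 - 1*7) - 58) = 16*((-8 - 7) - 58) = 16*(-15 - 58) = 16*(-73) = -1168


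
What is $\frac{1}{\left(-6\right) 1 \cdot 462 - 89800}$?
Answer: $- \frac{1}{92572} \approx -1.0802 \cdot 10^{-5}$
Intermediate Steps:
$\frac{1}{\left(-6\right) 1 \cdot 462 - 89800} = \frac{1}{\left(-6\right) 462 - 89800} = \frac{1}{-2772 - 89800} = \frac{1}{-92572} = - \frac{1}{92572}$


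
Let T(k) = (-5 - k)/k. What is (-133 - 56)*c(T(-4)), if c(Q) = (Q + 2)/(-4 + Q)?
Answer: 567/5 ≈ 113.40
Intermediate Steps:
T(k) = (-5 - k)/k
c(Q) = (2 + Q)/(-4 + Q)
(-133 - 56)*c(T(-4)) = (-133 - 56)*((2 + (-5 - 1*(-4))/(-4))/(-4 + (-5 - 1*(-4))/(-4))) = -189*(2 - (-5 + 4)/4)/(-4 - (-5 + 4)/4) = -189*(2 - 1/4*(-1))/(-4 - 1/4*(-1)) = -189*(2 + 1/4)/(-4 + 1/4) = -189*9/((-15/4)*4) = -(-252)*9/(5*4) = -189*(-3/5) = 567/5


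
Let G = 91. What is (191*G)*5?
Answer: 86905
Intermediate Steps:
(191*G)*5 = (191*91)*5 = 17381*5 = 86905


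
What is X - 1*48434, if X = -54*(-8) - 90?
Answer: -48092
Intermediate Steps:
X = 342 (X = 432 - 90 = 342)
X - 1*48434 = 342 - 1*48434 = 342 - 48434 = -48092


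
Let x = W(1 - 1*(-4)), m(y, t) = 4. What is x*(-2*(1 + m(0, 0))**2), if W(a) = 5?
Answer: -250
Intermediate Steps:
x = 5
x*(-2*(1 + m(0, 0))**2) = 5*(-2*(1 + 4)**2) = 5*(-2*5**2) = 5*(-2*25) = 5*(-50) = -250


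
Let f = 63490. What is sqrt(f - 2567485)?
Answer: I*sqrt(2503995) ≈ 1582.4*I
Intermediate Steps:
sqrt(f - 2567485) = sqrt(63490 - 2567485) = sqrt(-2503995) = I*sqrt(2503995)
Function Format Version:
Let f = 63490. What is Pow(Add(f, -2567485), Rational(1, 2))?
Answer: Mul(I, Pow(2503995, Rational(1, 2))) ≈ Mul(1582.4, I)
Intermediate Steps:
Pow(Add(f, -2567485), Rational(1, 2)) = Pow(Add(63490, -2567485), Rational(1, 2)) = Pow(-2503995, Rational(1, 2)) = Mul(I, Pow(2503995, Rational(1, 2)))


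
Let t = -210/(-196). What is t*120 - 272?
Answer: -1004/7 ≈ -143.43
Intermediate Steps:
t = 15/14 (t = -210*(-1/196) = 15/14 ≈ 1.0714)
t*120 - 272 = (15/14)*120 - 272 = 900/7 - 272 = -1004/7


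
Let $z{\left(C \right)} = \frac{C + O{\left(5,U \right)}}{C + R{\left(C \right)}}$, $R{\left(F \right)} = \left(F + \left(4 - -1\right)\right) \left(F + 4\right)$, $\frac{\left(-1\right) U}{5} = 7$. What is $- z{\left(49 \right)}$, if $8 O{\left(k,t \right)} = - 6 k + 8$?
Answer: $- \frac{185}{11644} \approx -0.015888$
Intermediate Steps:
$U = -35$ ($U = \left(-5\right) 7 = -35$)
$O{\left(k,t \right)} = 1 - \frac{3 k}{4}$ ($O{\left(k,t \right)} = \frac{- 6 k + 8}{8} = \frac{8 - 6 k}{8} = 1 - \frac{3 k}{4}$)
$R{\left(F \right)} = \left(4 + F\right) \left(5 + F\right)$ ($R{\left(F \right)} = \left(F + \left(4 + 1\right)\right) \left(4 + F\right) = \left(F + 5\right) \left(4 + F\right) = \left(5 + F\right) \left(4 + F\right) = \left(4 + F\right) \left(5 + F\right)$)
$z{\left(C \right)} = \frac{- \frac{11}{4} + C}{20 + C^{2} + 10 C}$ ($z{\left(C \right)} = \frac{C + \left(1 - \frac{15}{4}\right)}{C + \left(20 + C^{2} + 9 C\right)} = \frac{C + \left(1 - \frac{15}{4}\right)}{20 + C^{2} + 10 C} = \frac{C - \frac{11}{4}}{20 + C^{2} + 10 C} = \frac{- \frac{11}{4} + C}{20 + C^{2} + 10 C}$)
$- z{\left(49 \right)} = - \frac{- \frac{11}{4} + 49}{20 + 49^{2} + 10 \cdot 49} = - \frac{185}{\left(20 + 2401 + 490\right) 4} = - \frac{185}{2911 \cdot 4} = \left(-1\right) \frac{185}{11644} = - \frac{185}{11644}$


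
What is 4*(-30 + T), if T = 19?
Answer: -44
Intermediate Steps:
4*(-30 + T) = 4*(-30 + 19) = 4*(-11) = -44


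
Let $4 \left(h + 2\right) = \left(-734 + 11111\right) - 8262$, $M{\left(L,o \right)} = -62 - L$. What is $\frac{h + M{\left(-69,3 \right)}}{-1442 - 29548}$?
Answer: $- \frac{427}{24792} \approx -0.017223$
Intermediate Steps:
$h = \frac{2107}{4}$ ($h = -2 + \frac{\left(-734 + 11111\right) - 8262}{4} = -2 + \frac{10377 - 8262}{4} = -2 + \frac{1}{4} \cdot 2115 = -2 + \frac{2115}{4} = \frac{2107}{4} \approx 526.75$)
$\frac{h + M{\left(-69,3 \right)}}{-1442 - 29548} = \frac{\frac{2107}{4} - -7}{-1442 - 29548} = \frac{\frac{2107}{4} + \left(-62 + 69\right)}{-30990} = \left(\frac{2107}{4} + 7\right) \left(- \frac{1}{30990}\right) = \frac{2135}{4} \left(- \frac{1}{30990}\right) = - \frac{427}{24792}$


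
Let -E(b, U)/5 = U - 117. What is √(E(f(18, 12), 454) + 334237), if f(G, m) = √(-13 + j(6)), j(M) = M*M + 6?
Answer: 2*√83138 ≈ 576.67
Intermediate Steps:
j(M) = 6 + M² (j(M) = M² + 6 = 6 + M²)
f(G, m) = √29 (f(G, m) = √(-13 + (6 + 6²)) = √(-13 + (6 + 36)) = √(-13 + 42) = √29)
E(b, U) = 585 - 5*U (E(b, U) = -5*(U - 117) = -5*(-117 + U) = 585 - 5*U)
√(E(f(18, 12), 454) + 334237) = √((585 - 5*454) + 334237) = √((585 - 2270) + 334237) = √(-1685 + 334237) = √332552 = 2*√83138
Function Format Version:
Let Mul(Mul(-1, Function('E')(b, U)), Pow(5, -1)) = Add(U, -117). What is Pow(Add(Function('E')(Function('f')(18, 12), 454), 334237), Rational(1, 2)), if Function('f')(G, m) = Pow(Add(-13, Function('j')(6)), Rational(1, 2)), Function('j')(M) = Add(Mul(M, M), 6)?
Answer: Mul(2, Pow(83138, Rational(1, 2))) ≈ 576.67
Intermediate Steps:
Function('j')(M) = Add(6, Pow(M, 2)) (Function('j')(M) = Add(Pow(M, 2), 6) = Add(6, Pow(M, 2)))
Function('f')(G, m) = Pow(29, Rational(1, 2)) (Function('f')(G, m) = Pow(Add(-13, Add(6, Pow(6, 2))), Rational(1, 2)) = Pow(Add(-13, Add(6, 36)), Rational(1, 2)) = Pow(Add(-13, 42), Rational(1, 2)) = Pow(29, Rational(1, 2)))
Function('E')(b, U) = Add(585, Mul(-5, U)) (Function('E')(b, U) = Mul(-5, Add(U, -117)) = Mul(-5, Add(-117, U)) = Add(585, Mul(-5, U)))
Pow(Add(Function('E')(Function('f')(18, 12), 454), 334237), Rational(1, 2)) = Pow(Add(Add(585, Mul(-5, 454)), 334237), Rational(1, 2)) = Pow(Add(Add(585, -2270), 334237), Rational(1, 2)) = Pow(Add(-1685, 334237), Rational(1, 2)) = Pow(332552, Rational(1, 2)) = Mul(2, Pow(83138, Rational(1, 2)))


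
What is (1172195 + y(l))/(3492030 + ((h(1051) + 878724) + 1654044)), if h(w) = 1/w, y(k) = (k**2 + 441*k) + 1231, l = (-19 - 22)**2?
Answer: 4982273908/6332062699 ≈ 0.78683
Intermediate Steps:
l = 1681 (l = (-41)**2 = 1681)
y(k) = 1231 + k**2 + 441*k
(1172195 + y(l))/(3492030 + ((h(1051) + 878724) + 1654044)) = (1172195 + (1231 + 1681**2 + 441*1681))/(3492030 + ((1/1051 + 878724) + 1654044)) = (1172195 + (1231 + 2825761 + 741321))/(3492030 + ((1/1051 + 878724) + 1654044)) = (1172195 + 3568313)/(3492030 + (923538925/1051 + 1654044)) = 4740508/(3492030 + 2661939169/1051) = 4740508/(6332062699/1051) = 4740508*(1051/6332062699) = 4982273908/6332062699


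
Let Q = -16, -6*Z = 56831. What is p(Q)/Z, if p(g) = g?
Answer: 96/56831 ≈ 0.0016892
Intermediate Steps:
Z = -56831/6 (Z = -⅙*56831 = -56831/6 ≈ -9471.8)
p(Q)/Z = -16/(-56831/6) = -16*(-6/56831) = 96/56831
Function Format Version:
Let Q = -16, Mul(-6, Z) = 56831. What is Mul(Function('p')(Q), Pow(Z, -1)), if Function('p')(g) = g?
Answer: Rational(96, 56831) ≈ 0.0016892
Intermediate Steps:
Z = Rational(-56831, 6) (Z = Mul(Rational(-1, 6), 56831) = Rational(-56831, 6) ≈ -9471.8)
Mul(Function('p')(Q), Pow(Z, -1)) = Mul(-16, Pow(Rational(-56831, 6), -1)) = Mul(-16, Rational(-6, 56831)) = Rational(96, 56831)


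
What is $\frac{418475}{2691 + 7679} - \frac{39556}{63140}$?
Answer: $\frac{118237799}{2976190} \approx 39.728$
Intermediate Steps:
$\frac{418475}{2691 + 7679} - \frac{39556}{63140} = \frac{418475}{10370} - \frac{899}{1435} = 418475 \cdot \frac{1}{10370} - \frac{899}{1435} = \frac{83695}{2074} - \frac{899}{1435} = \frac{118237799}{2976190}$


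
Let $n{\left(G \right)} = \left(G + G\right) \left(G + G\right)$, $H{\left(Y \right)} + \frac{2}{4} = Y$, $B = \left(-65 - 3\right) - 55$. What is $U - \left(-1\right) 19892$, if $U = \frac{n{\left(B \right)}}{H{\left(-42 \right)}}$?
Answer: $\frac{1569788}{85} \approx 18468.0$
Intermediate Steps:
$B = -123$ ($B = -68 - 55 = -123$)
$H{\left(Y \right)} = - \frac{1}{2} + Y$
$n{\left(G \right)} = 4 G^{2}$ ($n{\left(G \right)} = 2 G 2 G = 4 G^{2}$)
$U = - \frac{121032}{85}$ ($U = \frac{4 \left(-123\right)^{2}}{- \frac{1}{2} - 42} = \frac{4 \cdot 15129}{- \frac{85}{2}} = 60516 \left(- \frac{2}{85}\right) = - \frac{121032}{85} \approx -1423.9$)
$U - \left(-1\right) 19892 = - \frac{121032}{85} - \left(-1\right) 19892 = - \frac{121032}{85} - -19892 = - \frac{121032}{85} + 19892 = \frac{1569788}{85}$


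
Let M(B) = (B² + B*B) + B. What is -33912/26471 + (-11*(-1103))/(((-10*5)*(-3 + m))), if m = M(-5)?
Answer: -392387843/55589100 ≈ -7.0587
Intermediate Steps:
M(B) = B + 2*B² (M(B) = (B² + B²) + B = 2*B² + B = B + 2*B²)
m = 45 (m = -5*(1 + 2*(-5)) = -5*(1 - 10) = -5*(-9) = 45)
-33912/26471 + (-11*(-1103))/(((-10*5)*(-3 + m))) = -33912/26471 + (-11*(-1103))/(((-10*5)*(-3 + 45))) = -33912*1/26471 + 12133/((-50*42)) = -33912/26471 + 12133/(-2100) = -33912/26471 + 12133*(-1/2100) = -33912/26471 - 12133/2100 = -392387843/55589100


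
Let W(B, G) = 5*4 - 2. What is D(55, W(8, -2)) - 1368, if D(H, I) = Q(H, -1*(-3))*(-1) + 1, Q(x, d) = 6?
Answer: -1373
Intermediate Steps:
W(B, G) = 18 (W(B, G) = 20 - 2 = 18)
D(H, I) = -5 (D(H, I) = 6*(-1) + 1 = -6 + 1 = -5)
D(55, W(8, -2)) - 1368 = -5 - 1368 = -1373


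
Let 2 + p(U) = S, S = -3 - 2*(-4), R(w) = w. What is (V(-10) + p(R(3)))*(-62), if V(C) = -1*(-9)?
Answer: -744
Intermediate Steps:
S = 5 (S = -3 + 8 = 5)
p(U) = 3 (p(U) = -2 + 5 = 3)
V(C) = 9
(V(-10) + p(R(3)))*(-62) = (9 + 3)*(-62) = 12*(-62) = -744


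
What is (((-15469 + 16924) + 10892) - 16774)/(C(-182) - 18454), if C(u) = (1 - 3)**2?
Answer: 4427/18450 ≈ 0.23995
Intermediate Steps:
C(u) = 4 (C(u) = (-2)**2 = 4)
(((-15469 + 16924) + 10892) - 16774)/(C(-182) - 18454) = (((-15469 + 16924) + 10892) - 16774)/(4 - 18454) = ((1455 + 10892) - 16774)/(-18450) = (12347 - 16774)*(-1/18450) = -4427*(-1/18450) = 4427/18450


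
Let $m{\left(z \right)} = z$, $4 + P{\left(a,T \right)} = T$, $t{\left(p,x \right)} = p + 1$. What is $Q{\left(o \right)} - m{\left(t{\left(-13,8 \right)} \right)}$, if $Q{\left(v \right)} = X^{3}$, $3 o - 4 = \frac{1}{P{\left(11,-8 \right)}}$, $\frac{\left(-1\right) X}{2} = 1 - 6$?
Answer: $1012$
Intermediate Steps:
$t{\left(p,x \right)} = 1 + p$
$P{\left(a,T \right)} = -4 + T$
$X = 10$ ($X = - 2 \left(1 - 6\right) = \left(-2\right) \left(-5\right) = 10$)
$o = \frac{47}{36}$ ($o = \frac{4}{3} + \frac{1}{3 \left(-4 - 8\right)} = \frac{4}{3} + \frac{1}{3 \left(-12\right)} = \frac{4}{3} + \frac{1}{3} \left(- \frac{1}{12}\right) = \frac{4}{3} - \frac{1}{36} = \frac{47}{36} \approx 1.3056$)
$Q{\left(v \right)} = 1000$ ($Q{\left(v \right)} = 10^{3} = 1000$)
$Q{\left(o \right)} - m{\left(t{\left(-13,8 \right)} \right)} = 1000 - \left(1 - 13\right) = 1000 - -12 = 1000 + 12 = 1012$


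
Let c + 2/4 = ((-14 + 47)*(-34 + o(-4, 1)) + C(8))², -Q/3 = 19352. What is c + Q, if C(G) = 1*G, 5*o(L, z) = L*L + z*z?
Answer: 47277337/50 ≈ 9.4555e+5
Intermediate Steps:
Q = -58056 (Q = -3*19352 = -58056)
o(L, z) = L²/5 + z²/5 (o(L, z) = (L*L + z*z)/5 = (L² + z²)/5 = L²/5 + z²/5)
C(G) = G
c = 50180137/50 (c = -½ + ((-14 + 47)*(-34 + ((⅕)*(-4)² + (⅕)*1²)) + 8)² = -½ + (33*(-34 + ((⅕)*16 + (⅕)*1)) + 8)² = -½ + (33*(-34 + (16/5 + ⅕)) + 8)² = -½ + (33*(-34 + 17/5) + 8)² = -½ + (33*(-153/5) + 8)² = -½ + (-5049/5 + 8)² = -½ + (-5009/5)² = -½ + 25090081/25 = 50180137/50 ≈ 1.0036e+6)
c + Q = 50180137/50 - 58056 = 47277337/50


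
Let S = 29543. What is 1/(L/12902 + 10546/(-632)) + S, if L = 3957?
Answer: 986465822415/33390917 ≈ 29543.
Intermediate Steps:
1/(L/12902 + 10546/(-632)) + S = 1/(3957/12902 + 10546/(-632)) + 29543 = 1/(3957*(1/12902) + 10546*(-1/632)) + 29543 = 1/(3957/12902 - 5273/316) + 29543 = 1/(-33390917/2038516) + 29543 = -2038516/33390917 + 29543 = 986465822415/33390917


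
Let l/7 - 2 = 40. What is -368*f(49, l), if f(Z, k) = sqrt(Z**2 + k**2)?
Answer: -18032*sqrt(37) ≈ -1.0968e+5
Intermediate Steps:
l = 294 (l = 14 + 7*40 = 14 + 280 = 294)
-368*f(49, l) = -368*sqrt(49**2 + 294**2) = -368*sqrt(2401 + 86436) = -18032*sqrt(37)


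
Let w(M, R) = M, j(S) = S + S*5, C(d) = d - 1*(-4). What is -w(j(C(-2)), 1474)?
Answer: -12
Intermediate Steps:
C(d) = 4 + d (C(d) = d + 4 = 4 + d)
j(S) = 6*S (j(S) = S + 5*S = 6*S)
-w(j(C(-2)), 1474) = -6*(4 - 2) = -6*2 = -1*12 = -12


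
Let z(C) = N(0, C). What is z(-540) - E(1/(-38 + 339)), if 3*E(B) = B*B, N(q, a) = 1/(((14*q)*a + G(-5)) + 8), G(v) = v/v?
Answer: 90598/815409 ≈ 0.11111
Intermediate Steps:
G(v) = 1
N(q, a) = 1/(9 + 14*a*q) (N(q, a) = 1/(((14*q)*a + 1) + 8) = 1/((14*a*q + 1) + 8) = 1/((1 + 14*a*q) + 8) = 1/(9 + 14*a*q))
E(B) = B²/3 (E(B) = (B*B)/3 = B²/3)
z(C) = ⅑ (z(C) = 1/(9 + 14*C*0) = 1/(9 + 0) = 1/9 = ⅑)
z(-540) - E(1/(-38 + 339)) = ⅑ - (1/(-38 + 339))²/3 = ⅑ - (1/301)²/3 = ⅑ - 1/(3*90601) = ⅑ - 1*1/271803 = ⅑ - 1/271803 = 90598/815409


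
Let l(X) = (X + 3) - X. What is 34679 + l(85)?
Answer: 34682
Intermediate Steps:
l(X) = 3 (l(X) = (3 + X) - X = 3)
34679 + l(85) = 34679 + 3 = 34682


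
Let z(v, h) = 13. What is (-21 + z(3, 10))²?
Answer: 64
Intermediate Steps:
(-21 + z(3, 10))² = (-21 + 13)² = (-8)² = 64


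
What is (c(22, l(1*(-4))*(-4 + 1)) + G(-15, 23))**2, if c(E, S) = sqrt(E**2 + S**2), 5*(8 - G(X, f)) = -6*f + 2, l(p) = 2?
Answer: 43976/25 + 704*sqrt(130)/5 ≈ 3364.4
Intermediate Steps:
G(X, f) = 38/5 + 6*f/5 (G(X, f) = 8 - (-6*f + 2)/5 = 8 - (2 - 6*f)/5 = 8 + (-2/5 + 6*f/5) = 38/5 + 6*f/5)
(c(22, l(1*(-4))*(-4 + 1)) + G(-15, 23))**2 = (sqrt(22**2 + (2*(-4 + 1))**2) + (38/5 + (6/5)*23))**2 = (sqrt(484 + (2*(-3))**2) + (38/5 + 138/5))**2 = (sqrt(484 + (-6)**2) + 176/5)**2 = (sqrt(484 + 36) + 176/5)**2 = (sqrt(520) + 176/5)**2 = (2*sqrt(130) + 176/5)**2 = (176/5 + 2*sqrt(130))**2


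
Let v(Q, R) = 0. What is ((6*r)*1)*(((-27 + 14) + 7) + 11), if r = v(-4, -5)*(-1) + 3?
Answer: 90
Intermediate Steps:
r = 3 (r = 0*(-1) + 3 = 0 + 3 = 3)
((6*r)*1)*(((-27 + 14) + 7) + 11) = ((6*3)*1)*(((-27 + 14) + 7) + 11) = (18*1)*((-13 + 7) + 11) = 18*(-6 + 11) = 18*5 = 90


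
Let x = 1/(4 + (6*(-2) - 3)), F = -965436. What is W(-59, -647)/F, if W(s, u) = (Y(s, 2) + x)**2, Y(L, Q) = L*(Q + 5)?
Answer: -5161984/29204439 ≈ -0.17675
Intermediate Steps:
Y(L, Q) = L*(5 + Q)
x = -1/11 (x = 1/(4 + (-12 - 3)) = 1/(4 - 15) = 1/(-11) = -1/11 ≈ -0.090909)
W(s, u) = (-1/11 + 7*s)**2 (W(s, u) = (s*(5 + 2) - 1/11)**2 = (s*7 - 1/11)**2 = (7*s - 1/11)**2 = (-1/11 + 7*s)**2)
W(-59, -647)/F = ((-1 + 77*(-59))**2/121)/(-965436) = ((-1 - 4543)**2/121)*(-1/965436) = ((1/121)*(-4544)**2)*(-1/965436) = ((1/121)*20647936)*(-1/965436) = (20647936/121)*(-1/965436) = -5161984/29204439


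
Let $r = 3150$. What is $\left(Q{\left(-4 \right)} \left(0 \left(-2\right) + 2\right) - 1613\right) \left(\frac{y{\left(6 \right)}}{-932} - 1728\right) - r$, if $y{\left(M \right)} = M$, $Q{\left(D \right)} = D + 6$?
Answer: $\frac{1294180959}{466} \approx 2.7772 \cdot 10^{6}$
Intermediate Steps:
$Q{\left(D \right)} = 6 + D$
$\left(Q{\left(-4 \right)} \left(0 \left(-2\right) + 2\right) - 1613\right) \left(\frac{y{\left(6 \right)}}{-932} - 1728\right) - r = \left(\left(6 - 4\right) \left(0 \left(-2\right) + 2\right) - 1613\right) \left(\frac{6}{-932} - 1728\right) - 3150 = \left(2 \left(0 + 2\right) - 1613\right) \left(6 \left(- \frac{1}{932}\right) - 1728\right) - 3150 = \left(2 \cdot 2 - 1613\right) \left(- \frac{3}{466} - 1728\right) - 3150 = \left(4 - 1613\right) \left(- \frac{805251}{466}\right) - 3150 = \left(-1609\right) \left(- \frac{805251}{466}\right) - 3150 = \frac{1295648859}{466} - 3150 = \frac{1294180959}{466}$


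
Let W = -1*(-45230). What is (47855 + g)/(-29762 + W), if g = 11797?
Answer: 4971/1289 ≈ 3.8565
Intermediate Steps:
W = 45230
(47855 + g)/(-29762 + W) = (47855 + 11797)/(-29762 + 45230) = 59652/15468 = 59652*(1/15468) = 4971/1289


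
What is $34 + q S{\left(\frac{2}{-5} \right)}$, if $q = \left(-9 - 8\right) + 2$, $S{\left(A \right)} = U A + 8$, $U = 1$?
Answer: $-80$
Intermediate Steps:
$S{\left(A \right)} = 8 + A$ ($S{\left(A \right)} = 1 A + 8 = A + 8 = 8 + A$)
$q = -15$ ($q = -17 + 2 = -15$)
$34 + q S{\left(\frac{2}{-5} \right)} = 34 - 15 \left(8 + \frac{2}{-5}\right) = 34 - 15 \left(8 + 2 \left(- \frac{1}{5}\right)\right) = 34 - 15 \left(8 - \frac{2}{5}\right) = 34 - 114 = -80$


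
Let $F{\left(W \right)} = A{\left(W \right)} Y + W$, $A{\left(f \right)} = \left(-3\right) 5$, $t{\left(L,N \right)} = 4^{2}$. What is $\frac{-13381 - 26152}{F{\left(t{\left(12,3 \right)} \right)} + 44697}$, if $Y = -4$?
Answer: $- \frac{39533}{44773} \approx -0.88297$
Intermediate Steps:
$t{\left(L,N \right)} = 16$
$A{\left(f \right)} = -15$
$F{\left(W \right)} = 60 + W$ ($F{\left(W \right)} = \left(-15\right) \left(-4\right) + W = 60 + W$)
$\frac{-13381 - 26152}{F{\left(t{\left(12,3 \right)} \right)} + 44697} = \frac{-13381 - 26152}{\left(60 + 16\right) + 44697} = - \frac{39533}{76 + 44697} = - \frac{39533}{44773}$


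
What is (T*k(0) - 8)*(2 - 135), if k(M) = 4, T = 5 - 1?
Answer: -1064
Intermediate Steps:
T = 4
(T*k(0) - 8)*(2 - 135) = (4*4 - 8)*(2 - 135) = (16 - 8)*(-133) = 8*(-133) = -1064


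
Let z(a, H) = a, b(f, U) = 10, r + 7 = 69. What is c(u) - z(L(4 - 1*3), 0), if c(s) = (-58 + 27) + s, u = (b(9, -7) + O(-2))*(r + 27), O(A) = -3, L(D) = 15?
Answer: 577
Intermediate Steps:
r = 62 (r = -7 + 69 = 62)
u = 623 (u = (10 - 3)*(62 + 27) = 7*89 = 623)
c(s) = -31 + s
c(u) - z(L(4 - 1*3), 0) = (-31 + 623) - 1*15 = 592 - 15 = 577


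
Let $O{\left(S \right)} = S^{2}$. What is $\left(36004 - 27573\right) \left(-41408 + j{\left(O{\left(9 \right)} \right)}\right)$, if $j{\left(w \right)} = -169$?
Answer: $-350535687$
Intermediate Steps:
$\left(36004 - 27573\right) \left(-41408 + j{\left(O{\left(9 \right)} \right)}\right) = \left(36004 - 27573\right) \left(-41408 - 169\right) = 8431 \left(-41577\right) = -350535687$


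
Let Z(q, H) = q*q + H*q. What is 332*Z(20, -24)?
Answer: -26560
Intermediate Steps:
Z(q, H) = q² + H*q
332*Z(20, -24) = 332*(20*(-24 + 20)) = 332*(20*(-4)) = 332*(-80) = -26560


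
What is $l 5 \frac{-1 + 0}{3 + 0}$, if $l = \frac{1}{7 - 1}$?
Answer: $- \frac{5}{18} \approx -0.27778$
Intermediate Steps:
$l = \frac{1}{6} \approx 0.16667$
$l 5 \frac{-1 + 0}{3 + 0} = \frac{1}{6} \cdot 5 \frac{-1 + 0}{3 + 0} = \frac{5 \left(- \frac{1}{3}\right)}{6} = \frac{5 \left(\left(-1\right) \frac{1}{3}\right)}{6} = \frac{5}{6} \left(- \frac{1}{3}\right) = - \frac{5}{18}$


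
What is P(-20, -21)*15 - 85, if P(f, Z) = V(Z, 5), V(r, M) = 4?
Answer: -25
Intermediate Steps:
P(f, Z) = 4
P(-20, -21)*15 - 85 = 4*15 - 85 = 60 - 85 = -25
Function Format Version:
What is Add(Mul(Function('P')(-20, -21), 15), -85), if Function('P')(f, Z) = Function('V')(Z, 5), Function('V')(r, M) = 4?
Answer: -25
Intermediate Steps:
Function('P')(f, Z) = 4
Add(Mul(Function('P')(-20, -21), 15), -85) = Add(Mul(4, 15), -85) = Add(60, -85) = -25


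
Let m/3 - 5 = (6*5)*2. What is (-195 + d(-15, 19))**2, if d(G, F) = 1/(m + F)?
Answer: 1741309441/45796 ≈ 38023.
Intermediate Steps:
m = 195 (m = 15 + 3*((6*5)*2) = 15 + 3*(30*2) = 15 + 3*60 = 15 + 180 = 195)
d(G, F) = 1/(195 + F)
(-195 + d(-15, 19))**2 = (-195 + 1/(195 + 19))**2 = (-195 + 1/214)**2 = (-41729/214)**2 = 1741309441/45796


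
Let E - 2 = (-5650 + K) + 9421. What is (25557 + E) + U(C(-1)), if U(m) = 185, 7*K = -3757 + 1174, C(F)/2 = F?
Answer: 29146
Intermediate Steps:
C(F) = 2*F
K = -369 (K = (-3757 + 1174)/7 = (1/7)*(-2583) = -369)
E = 3404 (E = 2 + ((-5650 - 369) + 9421) = 2 + (-6019 + 9421) = 2 + 3402 = 3404)
(25557 + E) + U(C(-1)) = (25557 + 3404) + 185 = 28961 + 185 = 29146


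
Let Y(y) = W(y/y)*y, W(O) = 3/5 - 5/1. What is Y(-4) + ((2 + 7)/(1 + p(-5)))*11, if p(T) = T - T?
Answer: 583/5 ≈ 116.60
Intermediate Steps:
p(T) = 0
W(O) = -22/5 (W(O) = 3*(⅕) - 5*1 = ⅗ - 5 = -22/5)
Y(y) = -22*y/5
Y(-4) + ((2 + 7)/(1 + p(-5)))*11 = -22/5*(-4) + ((2 + 7)/(1 + 0))*11 = 88/5 + (9/1)*11 = 88/5 + (9*1)*11 = 88/5 + 9*11 = 88/5 + 99 = 583/5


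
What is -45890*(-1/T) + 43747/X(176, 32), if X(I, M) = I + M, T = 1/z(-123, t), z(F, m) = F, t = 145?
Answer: -1174006013/208 ≈ -5.6443e+6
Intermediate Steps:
T = -1/123 (T = 1/(-123) = -1/123 ≈ -0.0081301)
-45890*(-1/T) + 43747/X(176, 32) = -45890/((-1*(-1/123))) + 43747/(176 + 32) = -45890/1/123 + 43747/208 = -45890*123 + 43747*(1/208) = -5644470 + 43747/208 = -1174006013/208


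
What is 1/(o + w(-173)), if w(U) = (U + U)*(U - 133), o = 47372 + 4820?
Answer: 1/158068 ≈ 6.3264e-6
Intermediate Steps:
o = 52192
w(U) = 2*U*(-133 + U) (w(U) = (2*U)*(-133 + U) = 2*U*(-133 + U))
1/(o + w(-173)) = 1/(52192 + 2*(-173)*(-133 - 173)) = 1/(52192 + 2*(-173)*(-306)) = 1/(52192 + 105876) = 1/158068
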